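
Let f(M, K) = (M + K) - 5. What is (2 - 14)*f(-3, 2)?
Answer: 72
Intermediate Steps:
f(M, K) = -5 + K + M (f(M, K) = (K + M) - 5 = -5 + K + M)
(2 - 14)*f(-3, 2) = (2 - 14)*(-5 + 2 - 3) = -12*(-6) = 72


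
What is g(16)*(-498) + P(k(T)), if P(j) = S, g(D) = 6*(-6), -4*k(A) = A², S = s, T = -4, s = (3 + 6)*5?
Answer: 17973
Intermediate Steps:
s = 45 (s = 9*5 = 45)
S = 45
k(A) = -A²/4
g(D) = -36
P(j) = 45
g(16)*(-498) + P(k(T)) = -36*(-498) + 45 = 17928 + 45 = 17973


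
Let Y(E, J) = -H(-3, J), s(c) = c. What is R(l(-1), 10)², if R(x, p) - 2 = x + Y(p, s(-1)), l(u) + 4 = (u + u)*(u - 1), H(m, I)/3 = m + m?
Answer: 400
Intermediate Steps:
H(m, I) = 6*m (H(m, I) = 3*(m + m) = 3*(2*m) = 6*m)
l(u) = -4 + 2*u*(-1 + u) (l(u) = -4 + (u + u)*(u - 1) = -4 + (2*u)*(-1 + u) = -4 + 2*u*(-1 + u))
Y(E, J) = 18 (Y(E, J) = -6*(-3) = -1*(-18) = 18)
R(x, p) = 20 + x (R(x, p) = 2 + (x + 18) = 2 + (18 + x) = 20 + x)
R(l(-1), 10)² = (20 + (-4 - 2*(-1) + 2*(-1)²))² = (20 + (-4 + 2 + 2*1))² = (20 + (-4 + 2 + 2))² = (20 + 0)² = 20² = 400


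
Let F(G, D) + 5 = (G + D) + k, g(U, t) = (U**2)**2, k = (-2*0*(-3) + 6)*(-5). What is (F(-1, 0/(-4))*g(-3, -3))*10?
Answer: -29160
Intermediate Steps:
k = -30 (k = (0*(-3) + 6)*(-5) = (0 + 6)*(-5) = 6*(-5) = -30)
g(U, t) = U**4
F(G, D) = -35 + D + G (F(G, D) = -5 + ((G + D) - 30) = -5 + ((D + G) - 30) = -5 + (-30 + D + G) = -35 + D + G)
(F(-1, 0/(-4))*g(-3, -3))*10 = ((-35 + 0/(-4) - 1)*(-3)**4)*10 = ((-35 + 0*(-1/4) - 1)*81)*10 = ((-35 + 0 - 1)*81)*10 = -36*81*10 = -2916*10 = -29160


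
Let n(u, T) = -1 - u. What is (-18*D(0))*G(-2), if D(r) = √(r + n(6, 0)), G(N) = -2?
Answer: 36*I*√7 ≈ 95.247*I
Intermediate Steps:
D(r) = √(-7 + r) (D(r) = √(r + (-1 - 1*6)) = √(r + (-1 - 6)) = √(r - 7) = √(-7 + r))
(-18*D(0))*G(-2) = -18*√(-7 + 0)*(-2) = -18*I*√7*(-2) = 36*I*√7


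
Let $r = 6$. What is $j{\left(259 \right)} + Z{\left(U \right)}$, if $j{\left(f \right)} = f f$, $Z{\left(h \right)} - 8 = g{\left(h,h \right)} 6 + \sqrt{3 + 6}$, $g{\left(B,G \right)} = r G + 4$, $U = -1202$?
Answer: $23844$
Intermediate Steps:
$g{\left(B,G \right)} = 4 + 6 G$ ($g{\left(B,G \right)} = 6 G + 4 = 4 + 6 G$)
$Z{\left(h \right)} = 35 + 36 h$ ($Z{\left(h \right)} = 8 + \left(\left(4 + 6 h\right) 6 + \sqrt{3 + 6}\right) = 8 + \left(\left(24 + 36 h\right) + \sqrt{9}\right) = 8 + \left(\left(24 + 36 h\right) + 3\right) = 8 + \left(27 + 36 h\right) = 35 + 36 h$)
$j{\left(f \right)} = f^{2}$
$j{\left(259 \right)} + Z{\left(U \right)} = 259^{2} + \left(35 + 36 \left(-1202\right)\right) = 67081 + \left(35 - 43272\right) = 67081 - 43237 = 23844$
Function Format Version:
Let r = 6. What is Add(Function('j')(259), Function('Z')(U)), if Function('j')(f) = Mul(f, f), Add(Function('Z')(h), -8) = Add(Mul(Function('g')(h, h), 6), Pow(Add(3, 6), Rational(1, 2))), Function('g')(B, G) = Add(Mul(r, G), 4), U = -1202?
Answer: 23844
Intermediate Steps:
Function('g')(B, G) = Add(4, Mul(6, G)) (Function('g')(B, G) = Add(Mul(6, G), 4) = Add(4, Mul(6, G)))
Function('Z')(h) = Add(35, Mul(36, h)) (Function('Z')(h) = Add(8, Add(Mul(Add(4, Mul(6, h)), 6), Pow(Add(3, 6), Rational(1, 2)))) = Add(8, Add(Add(24, Mul(36, h)), Pow(9, Rational(1, 2)))) = Add(8, Add(Add(24, Mul(36, h)), 3)) = Add(8, Add(27, Mul(36, h))) = Add(35, Mul(36, h)))
Function('j')(f) = Pow(f, 2)
Add(Function('j')(259), Function('Z')(U)) = Add(Pow(259, 2), Add(35, Mul(36, -1202))) = Add(67081, Add(35, -43272)) = Add(67081, -43237) = 23844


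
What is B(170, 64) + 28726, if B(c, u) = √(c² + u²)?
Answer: 28726 + 2*√8249 ≈ 28908.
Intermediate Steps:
B(170, 64) + 28726 = √(170² + 64²) + 28726 = √(28900 + 4096) + 28726 = √32996 + 28726 = 2*√8249 + 28726 = 28726 + 2*√8249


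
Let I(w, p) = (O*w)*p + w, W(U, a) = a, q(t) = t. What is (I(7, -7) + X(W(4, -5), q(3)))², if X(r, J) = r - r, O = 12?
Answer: 337561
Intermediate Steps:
X(r, J) = 0
I(w, p) = w + 12*p*w (I(w, p) = (12*w)*p + w = 12*p*w + w = w + 12*p*w)
(I(7, -7) + X(W(4, -5), q(3)))² = (7*(1 + 12*(-7)) + 0)² = (7*(1 - 84) + 0)² = (7*(-83) + 0)² = (-581 + 0)² = (-581)² = 337561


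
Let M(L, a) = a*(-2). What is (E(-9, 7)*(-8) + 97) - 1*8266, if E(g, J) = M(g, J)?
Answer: -8057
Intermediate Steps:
M(L, a) = -2*a
E(g, J) = -2*J
(E(-9, 7)*(-8) + 97) - 1*8266 = (-2*7*(-8) + 97) - 1*8266 = (-14*(-8) + 97) - 8266 = (112 + 97) - 8266 = 209 - 8266 = -8057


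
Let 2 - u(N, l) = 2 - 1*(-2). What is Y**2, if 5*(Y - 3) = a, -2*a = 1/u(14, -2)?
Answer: 3721/400 ≈ 9.3025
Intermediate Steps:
u(N, l) = -2 (u(N, l) = 2 - (2 - 1*(-2)) = 2 - (2 + 2) = 2 - 1*4 = 2 - 4 = -2)
a = 1/4 (a = -1/2/(-2) = -1/2*(-1/2) = 1/4 ≈ 0.25000)
Y = 61/20 (Y = 3 + (1/5)*(1/4) = 3 + 1/20 = 61/20 ≈ 3.0500)
Y**2 = (61/20)**2 = 3721/400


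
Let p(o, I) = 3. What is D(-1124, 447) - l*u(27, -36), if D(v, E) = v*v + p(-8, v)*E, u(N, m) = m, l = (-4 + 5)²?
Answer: 1264753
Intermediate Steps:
l = 1 (l = 1² = 1)
D(v, E) = v² + 3*E (D(v, E) = v*v + 3*E = v² + 3*E)
D(-1124, 447) - l*u(27, -36) = ((-1124)² + 3*447) - (-36) = (1263376 + 1341) - 1*(-36) = 1264717 + 36 = 1264753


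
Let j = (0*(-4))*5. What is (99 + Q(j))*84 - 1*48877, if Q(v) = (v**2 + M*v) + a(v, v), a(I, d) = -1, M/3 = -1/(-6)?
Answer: -40645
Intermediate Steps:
M = 1/2 (M = 3*(-1/(-6)) = 3*(-1*(-1/6)) = 3*(1/6) = 1/2 ≈ 0.50000)
j = 0 (j = 0*5 = 0)
Q(v) = -1 + v**2 + v/2 (Q(v) = (v**2 + v/2) - 1 = -1 + v**2 + v/2)
(99 + Q(j))*84 - 1*48877 = (99 + (-1 + 0**2 + (1/2)*0))*84 - 1*48877 = (99 + (-1 + 0 + 0))*84 - 48877 = (99 - 1)*84 - 48877 = 98*84 - 48877 = 8232 - 48877 = -40645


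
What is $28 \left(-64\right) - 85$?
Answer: $-1877$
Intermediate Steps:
$28 \left(-64\right) - 85 = -1792 - 85 = -1877$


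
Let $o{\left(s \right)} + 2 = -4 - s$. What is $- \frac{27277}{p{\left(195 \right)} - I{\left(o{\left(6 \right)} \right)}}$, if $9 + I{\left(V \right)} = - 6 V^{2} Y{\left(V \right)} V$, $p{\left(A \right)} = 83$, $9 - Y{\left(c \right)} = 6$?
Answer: $\frac{27277}{31012} \approx 0.87956$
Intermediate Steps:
$Y{\left(c \right)} = 3$ ($Y{\left(c \right)} = 9 - 6 = 3$)
$o{\left(s \right)} = -6 - s$ ($o{\left(s \right)} = -2 - \left(4 + s\right) = -6 - s$)
$I{\left(V \right)} = -9 - 18 V^{3}$ ($I{\left(V \right)} = -9 + - 6 V^{2} \cdot 3 V = -9 + - 18 V^{2} V = -9 - 18 V^{3}$)
$- \frac{27277}{p{\left(195 \right)} - I{\left(o{\left(6 \right)} \right)}} = - \frac{27277}{83 - \left(-9 - 18 \left(-6 - 6\right)^{3}\right)} = - \frac{27277}{83 - \left(-9 - 18 \left(-12\right)^{3}\right)} = - \frac{27277}{83 - \left(-9 - -31104\right)} = - \frac{27277}{83 - \left(-9 + 31104\right)} = - \frac{27277}{83 - 31095} = - \frac{27277}{-31012} = \left(-27277\right) \left(- \frac{1}{31012}\right) = \frac{27277}{31012}$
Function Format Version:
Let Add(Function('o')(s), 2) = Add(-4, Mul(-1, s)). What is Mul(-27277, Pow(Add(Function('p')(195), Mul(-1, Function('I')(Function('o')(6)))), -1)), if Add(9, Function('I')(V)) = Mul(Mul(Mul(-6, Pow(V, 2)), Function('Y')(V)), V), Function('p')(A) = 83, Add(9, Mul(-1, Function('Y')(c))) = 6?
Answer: Rational(27277, 31012) ≈ 0.87956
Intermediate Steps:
Function('Y')(c) = 3 (Function('Y')(c) = Add(9, Mul(-1, 6)) = Add(9, -6) = 3)
Function('o')(s) = Add(-6, Mul(-1, s)) (Function('o')(s) = Add(-2, Add(-4, Mul(-1, s))) = Add(-6, Mul(-1, s)))
Function('I')(V) = Add(-9, Mul(-18, Pow(V, 3))) (Function('I')(V) = Add(-9, Mul(Mul(Mul(-6, Pow(V, 2)), 3), V)) = Add(-9, Mul(Mul(-18, Pow(V, 2)), V)) = Add(-9, Mul(-18, Pow(V, 3))))
Mul(-27277, Pow(Add(Function('p')(195), Mul(-1, Function('I')(Function('o')(6)))), -1)) = Mul(-27277, Pow(Add(83, Mul(-1, Add(-9, Mul(-18, Pow(Add(-6, Mul(-1, 6)), 3))))), -1)) = Mul(-27277, Pow(Add(83, Mul(-1, Add(-9, Mul(-18, Pow(Add(-6, -6), 3))))), -1)) = Mul(-27277, Pow(Add(83, Mul(-1, Add(-9, Mul(-18, Pow(-12, 3))))), -1)) = Mul(-27277, Pow(Add(83, Mul(-1, Add(-9, Mul(-18, -1728)))), -1)) = Mul(-27277, Pow(Add(83, Mul(-1, Add(-9, 31104))), -1)) = Mul(-27277, Pow(Add(83, Mul(-1, 31095)), -1)) = Mul(-27277, Pow(Add(83, -31095), -1)) = Mul(-27277, Pow(-31012, -1)) = Mul(-27277, Rational(-1, 31012)) = Rational(27277, 31012)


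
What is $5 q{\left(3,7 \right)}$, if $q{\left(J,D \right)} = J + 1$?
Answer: $20$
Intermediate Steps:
$q{\left(J,D \right)} = 1 + J$
$5 q{\left(3,7 \right)} = 5 \left(1 + 3\right) = 5 \cdot 4 = 20$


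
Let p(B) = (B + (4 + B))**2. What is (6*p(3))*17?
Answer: 10200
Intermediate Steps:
p(B) = (4 + 2*B)**2
(6*p(3))*17 = (6*(4*(2 + 3)**2))*17 = (6*(4*5**2))*17 = (6*(4*25))*17 = (6*100)*17 = 600*17 = 10200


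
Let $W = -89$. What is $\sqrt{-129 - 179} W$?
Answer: $- 178 i \sqrt{77} \approx - 1561.9 i$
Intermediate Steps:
$\sqrt{-129 - 179} W = \sqrt{-129 - 179} \left(-89\right) = \sqrt{-308} \left(-89\right) = 2 i \sqrt{77} \left(-89\right) = - 178 i \sqrt{77}$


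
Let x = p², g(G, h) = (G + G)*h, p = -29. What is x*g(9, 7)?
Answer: 105966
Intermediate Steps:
g(G, h) = 2*G*h (g(G, h) = (2*G)*h = 2*G*h)
x = 841 (x = (-29)² = 841)
x*g(9, 7) = 841*(2*9*7) = 841*126 = 105966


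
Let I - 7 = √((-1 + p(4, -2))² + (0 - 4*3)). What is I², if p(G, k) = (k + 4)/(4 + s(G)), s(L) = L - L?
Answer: (14 + I*√47)²/4 ≈ 37.25 + 47.99*I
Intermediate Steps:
s(L) = 0
p(G, k) = 1 + k/4 (p(G, k) = (k + 4)/(4 + 0) = (4 + k)/4 = (4 + k)*(¼) = 1 + k/4)
I = 7 + I*√47/2 (I = 7 + √((-1 + (1 + (¼)*(-2)))² + (0 - 4*3)) = 7 + √((-1 + (1 - ½))² + (0 - 12)) = 7 + √((-1 + ½)² - 12) = 7 + √((-½)² - 12) = 7 + √(¼ - 12) = 7 + √(-47/4) = 7 + I*√47/2 ≈ 7.0 + 3.4278*I)
I² = (7 + I*√47/2)²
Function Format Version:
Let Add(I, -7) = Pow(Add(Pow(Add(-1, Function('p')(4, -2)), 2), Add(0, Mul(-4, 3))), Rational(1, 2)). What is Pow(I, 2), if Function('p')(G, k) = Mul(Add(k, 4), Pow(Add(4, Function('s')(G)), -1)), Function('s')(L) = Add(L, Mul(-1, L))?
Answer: Mul(Rational(1, 4), Pow(Add(14, Mul(I, Pow(47, Rational(1, 2)))), 2)) ≈ Add(37.250, Mul(47.990, I))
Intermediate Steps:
Function('s')(L) = 0
Function('p')(G, k) = Add(1, Mul(Rational(1, 4), k)) (Function('p')(G, k) = Mul(Add(k, 4), Pow(Add(4, 0), -1)) = Mul(Add(4, k), Pow(4, -1)) = Mul(Add(4, k), Rational(1, 4)) = Add(1, Mul(Rational(1, 4), k)))
I = Add(7, Mul(Rational(1, 2), I, Pow(47, Rational(1, 2)))) (I = Add(7, Pow(Add(Pow(Add(-1, Add(1, Mul(Rational(1, 4), -2))), 2), Add(0, Mul(-4, 3))), Rational(1, 2))) = Add(7, Pow(Add(Pow(Add(-1, Add(1, Rational(-1, 2))), 2), Add(0, -12)), Rational(1, 2))) = Add(7, Pow(Add(Pow(Add(-1, Rational(1, 2)), 2), -12), Rational(1, 2))) = Add(7, Pow(Add(Pow(Rational(-1, 2), 2), -12), Rational(1, 2))) = Add(7, Pow(Add(Rational(1, 4), -12), Rational(1, 2))) = Add(7, Pow(Rational(-47, 4), Rational(1, 2))) = Add(7, Mul(Rational(1, 2), I, Pow(47, Rational(1, 2)))) ≈ Add(7.0000, Mul(3.4278, I)))
Pow(I, 2) = Pow(Add(7, Mul(Rational(1, 2), I, Pow(47, Rational(1, 2)))), 2)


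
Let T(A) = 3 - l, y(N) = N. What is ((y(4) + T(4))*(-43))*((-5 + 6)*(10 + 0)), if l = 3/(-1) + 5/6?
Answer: -11825/3 ≈ -3941.7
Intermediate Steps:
l = -13/6 (l = 3*(-1) + 5*(⅙) = -3 + ⅚ = -13/6 ≈ -2.1667)
T(A) = 31/6 (T(A) = 3 - 1*(-13/6) = 3 + 13/6 = 31/6)
((y(4) + T(4))*(-43))*((-5 + 6)*(10 + 0)) = ((4 + 31/6)*(-43))*((-5 + 6)*(10 + 0)) = ((55/6)*(-43))*(1*10) = -2365/6*10 = -11825/3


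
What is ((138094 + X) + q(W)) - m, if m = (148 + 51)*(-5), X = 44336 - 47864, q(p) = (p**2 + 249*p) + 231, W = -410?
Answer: 201802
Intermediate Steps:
q(p) = 231 + p**2 + 249*p
X = -3528
m = -995 (m = 199*(-5) = -995)
((138094 + X) + q(W)) - m = ((138094 - 3528) + (231 + (-410)**2 + 249*(-410))) - 1*(-995) = (134566 + (231 + 168100 - 102090)) + 995 = (134566 + 66241) + 995 = 200807 + 995 = 201802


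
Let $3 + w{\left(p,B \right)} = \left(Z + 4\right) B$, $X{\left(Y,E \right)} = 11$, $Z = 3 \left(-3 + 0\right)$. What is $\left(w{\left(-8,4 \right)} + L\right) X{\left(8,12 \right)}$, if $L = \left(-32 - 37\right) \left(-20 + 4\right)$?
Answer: $11891$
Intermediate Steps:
$Z = -9$ ($Z = 3 \left(-3\right) = -9$)
$w{\left(p,B \right)} = -3 - 5 B$ ($w{\left(p,B \right)} = -3 + \left(-9 + 4\right) B = -3 - 5 B$)
$L = 1104$ ($L = \left(-69\right) \left(-16\right) = 1104$)
$\left(w{\left(-8,4 \right)} + L\right) X{\left(8,12 \right)} = \left(\left(-3 - 20\right) + 1104\right) 11 = \left(-23 + 1104\right) 11 = 1081 \cdot 11 = 11891$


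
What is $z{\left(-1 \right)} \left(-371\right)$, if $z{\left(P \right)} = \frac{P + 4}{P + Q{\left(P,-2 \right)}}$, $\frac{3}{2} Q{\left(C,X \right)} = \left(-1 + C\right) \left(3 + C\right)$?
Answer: $\frac{3339}{11} \approx 303.55$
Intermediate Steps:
$Q{\left(C,X \right)} = \frac{2 \left(-1 + C\right) \left(3 + C\right)}{3}$
$z{\left(P \right)} = \frac{4 + P}{-2 + \frac{2 P^{2}}{3} + \frac{7 P}{3}}$ ($z{\left(P \right)} = \frac{P + 4}{P + \left(-2 + \frac{2 P^{2}}{3} + \frac{4 P}{3}\right)} = \frac{4 + P}{-2 + \frac{2 P^{2}}{3} + \frac{7 P}{3}}$)
$z{\left(-1 \right)} \left(-371\right) = \frac{3 \left(4 - 1\right)}{-6 + 2 \left(-1\right)^{2} + 7 \left(-1\right)} \left(-371\right) = 3 \frac{1}{-6 + 2 \cdot 1 - 7} \cdot 3 \left(-371\right) = 3 \frac{1}{-6 + 2 - 7} \cdot 3 \left(-371\right) = 3 \frac{1}{-11} \cdot 3 \left(-371\right) = 3 \left(- \frac{1}{11}\right) 3 \left(-371\right) = \left(- \frac{9}{11}\right) \left(-371\right) = \frac{3339}{11}$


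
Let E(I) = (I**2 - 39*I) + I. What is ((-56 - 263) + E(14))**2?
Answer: 429025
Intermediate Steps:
E(I) = I**2 - 38*I
((-56 - 263) + E(14))**2 = ((-56 - 263) + 14*(-38 + 14))**2 = (-319 + 14*(-24))**2 = (-319 - 336)**2 = (-655)**2 = 429025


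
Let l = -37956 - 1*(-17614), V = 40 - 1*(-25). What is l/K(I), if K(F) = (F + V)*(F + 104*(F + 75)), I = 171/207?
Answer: -5380459/137316015 ≈ -0.039183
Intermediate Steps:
V = 65 (V = 40 + 25 = 65)
I = 19/23 (I = 171*(1/207) = 19/23 ≈ 0.82609)
l = -20342 (l = -37956 + 17614 = -20342)
K(F) = (65 + F)*(7800 + 105*F) (K(F) = (F + 65)*(F + 104*(F + 75)) = (65 + F)*(F + 104*(75 + F)) = (65 + F)*(F + (7800 + 104*F)) = (65 + F)*(7800 + 105*F))
l/K(I) = -20342/(507000 + 105*(19/23)² + 14625*(19/23)) = -20342/(507000 + 105*(361/529) + 277875/23) = -20342/(507000 + 37905/529 + 277875/23) = -20342/274632030/529 = -20342*529/274632030 = -5380459/137316015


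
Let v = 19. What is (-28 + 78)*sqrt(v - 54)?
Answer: 50*I*sqrt(35) ≈ 295.8*I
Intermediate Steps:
(-28 + 78)*sqrt(v - 54) = (-28 + 78)*sqrt(19 - 54) = 50*sqrt(-35) = 50*(I*sqrt(35)) = 50*I*sqrt(35)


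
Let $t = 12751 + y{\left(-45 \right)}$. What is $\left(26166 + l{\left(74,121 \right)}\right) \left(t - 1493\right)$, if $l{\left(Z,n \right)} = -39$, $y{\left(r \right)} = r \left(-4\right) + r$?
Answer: $297664911$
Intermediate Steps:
$y{\left(r \right)} = - 3 r$ ($y{\left(r \right)} = - 4 r + r = - 3 r$)
$t = 12886$ ($t = 12751 - -135 = 12751 + 135 = 12886$)
$\left(26166 + l{\left(74,121 \right)}\right) \left(t - 1493\right) = \left(26166 - 39\right) \left(12886 - 1493\right) = 26127 \cdot 11393 = 297664911$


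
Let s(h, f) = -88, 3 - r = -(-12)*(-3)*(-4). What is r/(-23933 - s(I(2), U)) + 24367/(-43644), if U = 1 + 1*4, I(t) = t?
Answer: -574877311/1040691180 ≈ -0.55240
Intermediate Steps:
U = 5 (U = 1 + 4 = 5)
r = -141 (r = 3 - (-(-12)*(-3))*(-4) = 3 - (-12*3)*(-4) = 3 - (-36)*(-4) = 3 - 1*144 = 3 - 144 = -141)
r/(-23933 - s(I(2), U)) + 24367/(-43644) = -141/(-23933 - 1*(-88)) + 24367/(-43644) = -141/(-23933 + 88) + 24367*(-1/43644) = -141/(-23845) - 24367/43644 = -141*(-1/23845) - 24367/43644 = 141/23845 - 24367/43644 = -574877311/1040691180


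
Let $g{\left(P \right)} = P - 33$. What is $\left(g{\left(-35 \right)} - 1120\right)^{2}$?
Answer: $1411344$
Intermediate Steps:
$g{\left(P \right)} = -33 + P$
$\left(g{\left(-35 \right)} - 1120\right)^{2} = \left(\left(-33 - 35\right) - 1120\right)^{2} = \left(-68 - 1120\right)^{2} = \left(-1188\right)^{2} = 1411344$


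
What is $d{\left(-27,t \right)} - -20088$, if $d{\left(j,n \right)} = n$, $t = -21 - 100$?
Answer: $19967$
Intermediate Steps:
$t = -121$ ($t = -21 - 100 = -121$)
$d{\left(-27,t \right)} - -20088 = -121 - -20088 = -121 + 20088 = 19967$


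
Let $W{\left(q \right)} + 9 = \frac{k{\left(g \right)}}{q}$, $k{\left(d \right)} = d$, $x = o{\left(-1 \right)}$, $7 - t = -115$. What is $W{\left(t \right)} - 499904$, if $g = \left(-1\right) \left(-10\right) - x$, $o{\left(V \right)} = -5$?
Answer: $- \frac{60989371}{122} \approx -4.9991 \cdot 10^{5}$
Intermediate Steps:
$t = 122$ ($t = 7 - -115 = 7 + 115 = 122$)
$x = -5$
$g = 15$ ($g = \left(-1\right) \left(-10\right) - -5 = 10 + 5 = 15$)
$W{\left(q \right)} = -9 + \frac{15}{q}$
$W{\left(t \right)} - 499904 = \left(-9 + \frac{15}{122}\right) - 499904 = - \frac{1083}{122} - 499904 = - \frac{60989371}{122}$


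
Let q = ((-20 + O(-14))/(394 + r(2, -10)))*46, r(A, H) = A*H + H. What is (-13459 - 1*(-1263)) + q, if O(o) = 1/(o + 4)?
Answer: -22201343/1820 ≈ -12199.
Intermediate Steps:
r(A, H) = H + A*H
O(o) = 1/(4 + o)
q = -4623/1820 (q = ((-20 + 1/(4 - 14))/(394 - 10*(1 + 2)))*46 = ((-20 + 1/(-10))/(394 - 10*3))*46 = ((-20 - ⅒)/(394 - 30))*46 = -201/10/364*46 = -201/10*1/364*46 = -201/3640*46 = -4623/1820 ≈ -2.5401)
(-13459 - 1*(-1263)) + q = (-13459 - 1*(-1263)) - 4623/1820 = (-13459 + 1263) - 4623/1820 = -12196 - 4623/1820 = -22201343/1820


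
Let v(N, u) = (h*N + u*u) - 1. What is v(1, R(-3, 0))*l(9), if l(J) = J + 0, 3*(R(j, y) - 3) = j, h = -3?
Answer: 0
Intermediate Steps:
R(j, y) = 3 + j/3
l(J) = J
v(N, u) = -1 + u² - 3*N (v(N, u) = (-3*N + u*u) - 1 = (-3*N + u²) - 1 = (u² - 3*N) - 1 = -1 + u² - 3*N)
v(1, R(-3, 0))*l(9) = (-1 + (3 + (⅓)*(-3))² - 3*1)*9 = (-1 + (3 - 1)² - 3)*9 = (-1 + 2² - 3)*9 = (-1 + 4 - 3)*9 = 0*9 = 0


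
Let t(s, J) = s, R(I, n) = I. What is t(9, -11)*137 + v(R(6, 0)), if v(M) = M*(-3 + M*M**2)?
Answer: 2511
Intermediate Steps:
v(M) = M*(-3 + M**3)
t(9, -11)*137 + v(R(6, 0)) = 9*137 + 6*(-3 + 6**3) = 1233 + 6*(-3 + 216) = 1233 + 6*213 = 1233 + 1278 = 2511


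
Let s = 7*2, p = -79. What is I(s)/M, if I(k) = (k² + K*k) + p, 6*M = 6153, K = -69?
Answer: -1698/2051 ≈ -0.82789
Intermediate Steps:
s = 14
M = 2051/2 (M = (⅙)*6153 = 2051/2 ≈ 1025.5)
I(k) = -79 + k² - 69*k (I(k) = (k² - 69*k) - 79 = -79 + k² - 69*k)
I(s)/M = (-79 + 14² - 69*14)/(2051/2) = (-79 + 196 - 966)*(2/2051) = -849*2/2051 = -1698/2051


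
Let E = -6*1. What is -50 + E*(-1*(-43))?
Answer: -308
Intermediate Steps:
E = -6
-50 + E*(-1*(-43)) = -50 - (-6)*(-43) = -50 - 6*43 = -50 - 258 = -308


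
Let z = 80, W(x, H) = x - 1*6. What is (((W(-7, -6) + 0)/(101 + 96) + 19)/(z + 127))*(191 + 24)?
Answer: 801950/40779 ≈ 19.666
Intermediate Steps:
W(x, H) = -6 + x (W(x, H) = x - 6 = -6 + x)
(((W(-7, -6) + 0)/(101 + 96) + 19)/(z + 127))*(191 + 24) = ((((-6 - 7) + 0)/(101 + 96) + 19)/(80 + 127))*(191 + 24) = (((-13 + 0)/197 + 19)/207)*215 = ((-13*1/197 + 19)*(1/207))*215 = ((-13/197 + 19)*(1/207))*215 = ((3730/197)*(1/207))*215 = (3730/40779)*215 = 801950/40779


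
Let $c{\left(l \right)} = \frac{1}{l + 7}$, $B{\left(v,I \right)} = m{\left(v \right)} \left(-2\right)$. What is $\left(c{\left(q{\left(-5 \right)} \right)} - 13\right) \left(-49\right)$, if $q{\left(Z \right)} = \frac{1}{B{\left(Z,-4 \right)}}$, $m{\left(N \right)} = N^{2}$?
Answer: $\frac{219863}{349} \approx 629.98$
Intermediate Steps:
$B{\left(v,I \right)} = - 2 v^{2}$ ($B{\left(v,I \right)} = v^{2} \left(-2\right) = - 2 v^{2}$)
$q{\left(Z \right)} = - \frac{1}{2 Z^{2}}$ ($q{\left(Z \right)} = \frac{1}{\left(-2\right) Z^{2}} = - \frac{1}{2 Z^{2}}$)
$c{\left(l \right)} = \frac{1}{7 + l}$
$\left(c{\left(q{\left(-5 \right)} \right)} - 13\right) \left(-49\right) = \left(\frac{1}{7 - \frac{1}{2 \cdot 25}} - 13\right) \left(-49\right) = \left(\frac{1}{7 - \frac{1}{50}} - 13\right) \left(-49\right) = \left(\frac{1}{\frac{349}{50}} - 13\right) \left(-49\right) = \left(\frac{50}{349} - 13\right) \left(-49\right) = \left(- \frac{4487}{349}\right) \left(-49\right) = \frac{219863}{349}$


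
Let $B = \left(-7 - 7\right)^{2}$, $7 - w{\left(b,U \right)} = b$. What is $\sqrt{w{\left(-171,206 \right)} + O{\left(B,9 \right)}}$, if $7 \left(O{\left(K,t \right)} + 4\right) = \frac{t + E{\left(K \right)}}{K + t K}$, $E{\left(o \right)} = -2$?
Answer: $\frac{\sqrt{3410410}}{140} \approx 13.191$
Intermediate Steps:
$w{\left(b,U \right)} = 7 - b$
$B = 196$ ($B = \left(-14\right)^{2} = 196$)
$O{\left(K,t \right)} = -4 + \frac{-2 + t}{7 \left(K + K t\right)}$ ($O{\left(K,t \right)} = -4 + \frac{\left(t - 2\right) \frac{1}{K + t K}}{7} = -4 + \frac{\left(-2 + t\right) \frac{1}{K + K t}}{7} = -4 + \frac{\frac{1}{K + K t} \left(-2 + t\right)}{7} = -4 + \frac{-2 + t}{7 \left(K + K t\right)}$)
$\sqrt{w{\left(-171,206 \right)} + O{\left(B,9 \right)}} = \sqrt{\left(7 - -171\right) + \frac{-2 + 9 - 5488 - 5488 \cdot 9}{7 \cdot 196 \left(1 + 9\right)}} = \sqrt{\left(7 + 171\right) + \frac{1}{7} \cdot \frac{1}{196} \cdot \frac{1}{10} \left(-2 + 9 - 5488 - 49392\right)} = \sqrt{178 + \frac{1}{7} \cdot \frac{1}{196} \cdot \frac{1}{10} \left(-54873\right)} = \sqrt{178 - \frac{7839}{1960}} = \sqrt{\frac{341041}{1960}} = \frac{\sqrt{3410410}}{140}$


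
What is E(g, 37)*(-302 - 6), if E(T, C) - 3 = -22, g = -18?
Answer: 5852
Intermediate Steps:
E(T, C) = -19 (E(T, C) = 3 - 22 = -19)
E(g, 37)*(-302 - 6) = -19*(-302 - 6) = -19*(-308) = 5852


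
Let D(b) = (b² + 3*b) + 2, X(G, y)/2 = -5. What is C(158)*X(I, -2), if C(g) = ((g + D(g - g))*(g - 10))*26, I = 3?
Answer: -6156800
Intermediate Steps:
X(G, y) = -10 (X(G, y) = 2*(-5) = -10)
D(b) = 2 + b² + 3*b
C(g) = 26*(-10 + g)*(2 + g) (C(g) = ((g + (2 + (g - g)² + 3*(g - g)))*(g - 10))*26 = ((g + (2 + 0² + 3*0))*(-10 + g))*26 = ((g + (2 + 0 + 0))*(-10 + g))*26 = ((g + 2)*(-10 + g))*26 = ((2 + g)*(-10 + g))*26 = ((-10 + g)*(2 + g))*26 = 26*(-10 + g)*(2 + g))
C(158)*X(I, -2) = (-520 - 208*158 + 26*158²)*(-10) = (-520 - 32864 + 26*24964)*(-10) = (-520 - 32864 + 649064)*(-10) = 615680*(-10) = -6156800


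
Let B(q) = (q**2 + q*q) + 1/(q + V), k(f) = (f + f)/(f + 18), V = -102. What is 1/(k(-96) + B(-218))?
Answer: 4160/395409907 ≈ 1.0521e-5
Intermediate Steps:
k(f) = 2*f/(18 + f) (k(f) = (2*f)/(18 + f) = 2*f/(18 + f))
B(q) = 1/(-102 + q) + 2*q**2 (B(q) = (q**2 + q*q) + 1/(q - 102) = (q**2 + q**2) + 1/(-102 + q) = 2*q**2 + 1/(-102 + q) = 1/(-102 + q) + 2*q**2)
1/(k(-96) + B(-218)) = 1/(2*(-96)/(18 - 96) + (1 - 204*(-218)**2 + 2*(-218)**3)/(-102 - 218)) = 1/(2*(-96)/(-78) + (1 - 204*47524 + 2*(-10360232))/(-320)) = 1/(2*(-96)*(-1/78) - (1 - 9694896 - 20720464)/320) = 1/(32/13 - 1/320*(-30415359)) = 1/(32/13 + 30415359/320) = 1/(395409907/4160) = 4160/395409907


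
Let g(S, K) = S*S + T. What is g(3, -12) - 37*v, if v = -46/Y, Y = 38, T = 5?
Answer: 1117/19 ≈ 58.789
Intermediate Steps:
v = -23/19 (v = -46/38 = -46*1/38 = -23/19 ≈ -1.2105)
g(S, K) = 5 + S² (g(S, K) = S*S + 5 = S² + 5 = 5 + S²)
g(3, -12) - 37*v = (5 + 3²) - 37*(-23/19) = (5 + 9) + 851/19 = 14 + 851/19 = 1117/19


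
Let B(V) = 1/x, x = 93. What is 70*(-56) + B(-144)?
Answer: -364559/93 ≈ -3920.0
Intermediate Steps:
B(V) = 1/93
70*(-56) + B(-144) = 70*(-56) + 1/93 = -3920 + 1/93 = -364559/93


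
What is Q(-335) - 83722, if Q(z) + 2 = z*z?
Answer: 28501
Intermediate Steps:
Q(z) = -2 + z² (Q(z) = -2 + z*z = -2 + z²)
Q(-335) - 83722 = (-2 + (-335)²) - 83722 = (-2 + 112225) - 83722 = 112223 - 83722 = 28501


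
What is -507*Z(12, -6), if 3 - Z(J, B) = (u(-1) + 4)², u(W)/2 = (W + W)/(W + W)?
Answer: 16731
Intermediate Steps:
u(W) = 2 (u(W) = 2*((W + W)/(W + W)) = 2*((2*W)/((2*W))) = 2*((2*W)*(1/(2*W))) = 2*1 = 2)
Z(J, B) = -33 (Z(J, B) = 3 - (2 + 4)² = 3 - 1*6² = 3 - 1*36 = 3 - 36 = -33)
-507*Z(12, -6) = -507*(-33) = 16731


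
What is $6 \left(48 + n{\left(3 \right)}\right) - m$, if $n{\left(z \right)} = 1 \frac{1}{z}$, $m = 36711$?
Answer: $-36421$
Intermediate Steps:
$n{\left(z \right)} = \frac{1}{z}$
$6 \left(48 + n{\left(3 \right)}\right) - m = 6 \left(48 + \frac{1}{3}\right) - 36711 = 6 \cdot \frac{145}{3} - 36711 = 290 - 36711 = -36421$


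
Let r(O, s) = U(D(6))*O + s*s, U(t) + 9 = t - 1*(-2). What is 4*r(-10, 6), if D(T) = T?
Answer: 184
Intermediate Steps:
U(t) = -7 + t (U(t) = -9 + (t - 1*(-2)) = -9 + (t + 2) = -9 + (2 + t) = -7 + t)
r(O, s) = s**2 - O (r(O, s) = (-7 + 6)*O + s*s = -O + s**2 = s**2 - O)
4*r(-10, 6) = 4*(6**2 - 1*(-10)) = 4*(36 + 10) = 4*46 = 184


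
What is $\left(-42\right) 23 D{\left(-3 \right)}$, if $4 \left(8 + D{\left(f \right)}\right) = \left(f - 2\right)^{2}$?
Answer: $\frac{3381}{2} \approx 1690.5$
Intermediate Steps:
$D{\left(f \right)} = -8 + \frac{\left(-2 + f\right)^{2}}{4}$ ($D{\left(f \right)} = -8 + \frac{\left(f - 2\right)^{2}}{4} = -8 + \frac{\left(-2 + f\right)^{2}}{4}$)
$\left(-42\right) 23 D{\left(-3 \right)} = \left(-42\right) 23 \left(-8 + \frac{\left(-2 - 3\right)^{2}}{4}\right) = - 966 \left(-8 + \frac{\left(-5\right)^{2}}{4}\right) = - 966 \left(-8 + \frac{1}{4} \cdot 25\right) = - 966 \left(-8 + \frac{25}{4}\right) = \left(-966\right) \left(- \frac{7}{4}\right) = \frac{3381}{2}$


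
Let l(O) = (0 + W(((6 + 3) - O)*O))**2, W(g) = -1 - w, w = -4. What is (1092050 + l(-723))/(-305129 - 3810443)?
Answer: -1092059/4115572 ≈ -0.26535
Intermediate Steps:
W(g) = 3 (W(g) = -1 - 1*(-4) = -1 + 4 = 3)
l(O) = 9 (l(O) = (0 + 3)**2 = 3**2 = 9)
(1092050 + l(-723))/(-305129 - 3810443) = (1092050 + 9)/(-305129 - 3810443) = 1092059/(-4115572) = 1092059*(-1/4115572) = -1092059/4115572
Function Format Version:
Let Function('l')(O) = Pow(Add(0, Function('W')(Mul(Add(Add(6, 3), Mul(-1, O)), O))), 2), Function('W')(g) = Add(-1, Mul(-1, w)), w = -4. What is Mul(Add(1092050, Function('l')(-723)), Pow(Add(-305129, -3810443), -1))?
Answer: Rational(-1092059, 4115572) ≈ -0.26535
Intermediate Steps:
Function('W')(g) = 3 (Function('W')(g) = Add(-1, Mul(-1, -4)) = Add(-1, 4) = 3)
Function('l')(O) = 9 (Function('l')(O) = Pow(Add(0, 3), 2) = Pow(3, 2) = 9)
Mul(Add(1092050, Function('l')(-723)), Pow(Add(-305129, -3810443), -1)) = Mul(Add(1092050, 9), Pow(Add(-305129, -3810443), -1)) = Mul(1092059, Pow(-4115572, -1)) = Mul(1092059, Rational(-1, 4115572)) = Rational(-1092059, 4115572)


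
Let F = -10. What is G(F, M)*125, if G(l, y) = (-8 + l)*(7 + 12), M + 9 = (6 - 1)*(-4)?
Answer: -42750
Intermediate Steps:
M = -29 (M = -9 + (6 - 1)*(-4) = -9 + 5*(-4) = -9 - 20 = -29)
G(l, y) = -152 + 19*l (G(l, y) = (-8 + l)*19 = -152 + 19*l)
G(F, M)*125 = (-152 + 19*(-10))*125 = (-152 - 190)*125 = -342*125 = -42750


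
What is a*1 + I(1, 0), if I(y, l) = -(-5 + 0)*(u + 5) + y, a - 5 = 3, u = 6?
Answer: 64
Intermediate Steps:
a = 8 (a = 5 + 3 = 8)
I(y, l) = 55 + y (I(y, l) = -(-5 + 0)*(6 + 5) + y = -(-5)*11 + y = -1*(-55) + y = 55 + y)
a*1 + I(1, 0) = 8*1 + (55 + 1) = 8 + 56 = 64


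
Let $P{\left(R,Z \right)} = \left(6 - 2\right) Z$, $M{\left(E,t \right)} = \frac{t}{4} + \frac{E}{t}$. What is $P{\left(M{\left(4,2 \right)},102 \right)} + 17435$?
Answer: $17843$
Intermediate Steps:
$M{\left(E,t \right)} = \frac{t}{4} + \frac{E}{t}$ ($M{\left(E,t \right)} = t \frac{1}{4} + \frac{E}{t} = \frac{t}{4} + \frac{E}{t}$)
$P{\left(R,Z \right)} = 4 Z$
$P{\left(M{\left(4,2 \right)},102 \right)} + 17435 = 4 \cdot 102 + 17435 = 408 + 17435 = 17843$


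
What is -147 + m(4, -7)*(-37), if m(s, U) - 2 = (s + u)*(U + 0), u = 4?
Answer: 1851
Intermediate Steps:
m(s, U) = 2 + U*(4 + s) (m(s, U) = 2 + (s + 4)*(U + 0) = 2 + (4 + s)*U = 2 + U*(4 + s))
-147 + m(4, -7)*(-37) = -147 + (2 + 4*(-7) - 7*4)*(-37) = -147 + (2 - 28 - 28)*(-37) = -147 - 54*(-37) = -147 + 1998 = 1851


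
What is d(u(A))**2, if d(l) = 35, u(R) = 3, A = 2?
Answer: 1225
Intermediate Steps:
d(u(A))**2 = 35**2 = 1225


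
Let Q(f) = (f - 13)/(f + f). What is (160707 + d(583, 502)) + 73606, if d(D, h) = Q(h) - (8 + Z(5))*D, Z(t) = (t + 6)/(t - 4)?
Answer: 224129433/1004 ≈ 2.2324e+5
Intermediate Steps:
Z(t) = (6 + t)/(-4 + t)
Q(f) = (-13 + f)/(2*f) (Q(f) = (-13 + f)/((2*f)) = (-13 + f)*(1/(2*f)) = (-13 + f)/(2*f))
d(D, h) = -19*D + (-13 + h)/(2*h) (d(D, h) = (-13 + h)/(2*h) - (8 + (6 + 5)/(-4 + 5))*D = (-13 + h)/(2*h) - (8 + 11/1)*D = (-13 + h)/(2*h) - (8 + 1*11)*D = (-13 + h)/(2*h) - (8 + 11)*D = (-13 + h)/(2*h) - 19*D = -19*D + (-13 + h)/(2*h))
(160707 + d(583, 502)) + 73606 = (160707 + (½)*(-13 + 502 - 38*583*502)/502) + 73606 = (160707 + (½)*(1/502)*(-13 + 502 - 11121308)) + 73606 = (160707 + (½)*(1/502)*(-11120819)) + 73606 = (160707 - 11120819/1004) + 73606 = 150229009/1004 + 73606 = 224129433/1004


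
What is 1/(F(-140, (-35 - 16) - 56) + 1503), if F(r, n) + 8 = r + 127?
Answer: 1/1482 ≈ 0.00067476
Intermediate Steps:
F(r, n) = 119 + r (F(r, n) = -8 + (r + 127) = -8 + (127 + r) = 119 + r)
1/(F(-140, (-35 - 16) - 56) + 1503) = 1/((119 - 140) + 1503) = 1/(-21 + 1503) = 1/1482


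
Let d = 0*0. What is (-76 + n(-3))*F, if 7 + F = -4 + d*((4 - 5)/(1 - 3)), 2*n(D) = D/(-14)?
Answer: 23375/28 ≈ 834.82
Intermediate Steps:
n(D) = -D/28 (n(D) = (D/(-14))/2 = (D*(-1/14))/2 = (-D/14)/2 = -D/28)
d = 0
F = -11 (F = -7 + (-4 + 0*((4 - 5)/(1 - 3))) = -7 + (-4 + 0*(-1/(-2))) = -7 + (-4 + 0*(-1*(-½))) = -7 + (-4 + 0*(½)) = -7 + (-4 + 0) = -7 - 4 = -11)
(-76 + n(-3))*F = (-76 - 1/28*(-3))*(-11) = (-76 + 3/28)*(-11) = -2125/28*(-11) = 23375/28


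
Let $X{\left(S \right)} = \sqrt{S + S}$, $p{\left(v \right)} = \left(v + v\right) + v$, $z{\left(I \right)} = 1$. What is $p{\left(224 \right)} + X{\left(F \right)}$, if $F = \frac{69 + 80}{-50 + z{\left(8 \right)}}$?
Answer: $672 + \frac{i \sqrt{298}}{7} \approx 672.0 + 2.4661 i$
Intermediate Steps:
$F = - \frac{149}{49}$ ($F = \frac{69 + 80}{-50 + 1} = \frac{149}{-49} = 149 \left(- \frac{1}{49}\right) = - \frac{149}{49} \approx -3.0408$)
$p{\left(v \right)} = 3 v$ ($p{\left(v \right)} = 2 v + v = 3 v$)
$X{\left(S \right)} = \sqrt{2} \sqrt{S}$ ($X{\left(S \right)} = \sqrt{2 S} = \sqrt{2} \sqrt{S}$)
$p{\left(224 \right)} + X{\left(F \right)} = 3 \cdot 224 + \sqrt{2} \sqrt{- \frac{149}{49}} = 672 + \sqrt{2} \frac{i \sqrt{149}}{7} = 672 + \frac{i \sqrt{298}}{7}$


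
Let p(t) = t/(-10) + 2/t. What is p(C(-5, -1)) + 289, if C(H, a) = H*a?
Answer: 2889/10 ≈ 288.90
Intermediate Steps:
p(t) = 2/t - t/10 (p(t) = t*(-⅒) + 2/t = -t/10 + 2/t = 2/t - t/10)
p(C(-5, -1)) + 289 = (2/((-5*(-1))) - (-1)*(-1)/2) + 289 = (2/5 - ⅒*5) + 289 = (2*(⅕) - ½) + 289 = (⅖ - ½) + 289 = -⅒ + 289 = 2889/10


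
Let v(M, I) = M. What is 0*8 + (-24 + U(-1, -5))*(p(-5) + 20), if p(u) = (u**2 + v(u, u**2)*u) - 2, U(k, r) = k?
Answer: -1700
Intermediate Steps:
p(u) = -2 + 2*u**2 (p(u) = (u**2 + u*u) - 2 = (u**2 + u**2) - 2 = 2*u**2 - 2 = -2 + 2*u**2)
0*8 + (-24 + U(-1, -5))*(p(-5) + 20) = 0*8 + (-24 - 1)*((-2 + 2*(-5)**2) + 20) = 0 - 25*((-2 + 2*25) + 20) = 0 - 25*((-2 + 50) + 20) = 0 - 25*(48 + 20) = 0 - 25*68 = 0 - 1700 = -1700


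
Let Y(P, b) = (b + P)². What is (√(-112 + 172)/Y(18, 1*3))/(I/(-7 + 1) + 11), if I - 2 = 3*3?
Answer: 4*√15/8085 ≈ 0.0019161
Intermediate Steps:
Y(P, b) = (P + b)²
I = 11 (I = 2 + 3*3 = 2 + 9 = 11)
(√(-112 + 172)/Y(18, 1*3))/(I/(-7 + 1) + 11) = (√(-112 + 172)/((18 + 1*3)²))/(11/(-7 + 1) + 11) = (√60/((18 + 3)²))/(11/(-6) + 11) = ((2*√15)/(21²))/(11*(-⅙) + 11) = ((2*√15)/441)/(-11/6 + 11) = ((2*√15)*(1/441))/(55/6) = (2*√15/441)*(6/55) = 4*√15/8085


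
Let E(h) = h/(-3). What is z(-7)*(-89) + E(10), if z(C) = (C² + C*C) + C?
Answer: -24307/3 ≈ -8102.3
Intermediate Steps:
z(C) = C + 2*C² (z(C) = (C² + C²) + C = 2*C² + C = C + 2*C²)
E(h) = -h/3 (E(h) = h*(-⅓) = -h/3)
z(-7)*(-89) + E(10) = -7*(1 + 2*(-7))*(-89) - ⅓*10 = -7*(1 - 14)*(-89) - 10/3 = -7*(-13)*(-89) - 10/3 = 91*(-89) - 10/3 = -8099 - 10/3 = -24307/3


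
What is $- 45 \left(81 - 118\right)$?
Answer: $1665$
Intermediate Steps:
$- 45 \left(81 - 118\right) = \left(-45\right) \left(-37\right) = 1665$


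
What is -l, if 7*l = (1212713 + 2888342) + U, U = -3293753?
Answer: -807302/7 ≈ -1.1533e+5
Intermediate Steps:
l = 807302/7 (l = ((1212713 + 2888342) - 3293753)/7 = (4101055 - 3293753)/7 = (⅐)*807302 = 807302/7 ≈ 1.1533e+5)
-l = -1*807302/7 = -807302/7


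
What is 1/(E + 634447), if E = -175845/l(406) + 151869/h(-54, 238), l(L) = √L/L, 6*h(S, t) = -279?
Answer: -631181/12155724939389 - 175845*√406/12155724939389 ≈ -3.4341e-7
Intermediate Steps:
h(S, t) = -93/2 (h(S, t) = (⅙)*(-279) = -93/2)
l(L) = L^(-½)
E = -3266 - 175845*√406 (E = -175845*√406 + 151869/(-93/2) = -175845*√406 + 151869*(-2/93) = -175845*√406 - 3266 = -3266 - 175845*√406 ≈ -3.5464e+6)
1/(E + 634447) = 1/((-3266 - 175845*√406) + 634447) = 1/(631181 - 175845*√406)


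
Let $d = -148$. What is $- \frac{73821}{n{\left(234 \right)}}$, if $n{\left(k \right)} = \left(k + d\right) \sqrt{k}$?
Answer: $- \frac{24607 \sqrt{26}}{2236} \approx -56.114$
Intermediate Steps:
$n{\left(k \right)} = \sqrt{k} \left(-148 + k\right)$ ($n{\left(k \right)} = \left(k - 148\right) \sqrt{k} = \left(-148 + k\right) \sqrt{k} = \sqrt{k} \left(-148 + k\right)$)
$- \frac{73821}{n{\left(234 \right)}} = - \frac{73821}{\sqrt{234} \left(-148 + 234\right)} = - \frac{73821}{3 \sqrt{26} \cdot 86} = - \frac{73821}{258 \sqrt{26}} = - 73821 \frac{\sqrt{26}}{6708} = - \frac{24607 \sqrt{26}}{2236}$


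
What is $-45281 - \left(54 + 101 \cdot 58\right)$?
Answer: $-51193$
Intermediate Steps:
$-45281 - \left(54 + 101 \cdot 58\right) = -45281 - \left(54 + 5858\right) = -45281 - 5912 = -51193$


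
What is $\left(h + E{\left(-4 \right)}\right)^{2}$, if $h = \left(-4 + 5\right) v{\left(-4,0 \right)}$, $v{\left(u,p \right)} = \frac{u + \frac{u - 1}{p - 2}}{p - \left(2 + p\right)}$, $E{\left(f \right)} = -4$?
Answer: $\frac{169}{16} \approx 10.563$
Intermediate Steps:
$v{\left(u,p \right)} = - \frac{u}{2} - \frac{-1 + u}{2 \left(-2 + p\right)}$ ($v{\left(u,p \right)} = \frac{u + \frac{-1 + u}{-2 + p}}{-2} = \left(u + \frac{-1 + u}{-2 + p}\right) \left(- \frac{1}{2}\right) = - \frac{u}{2} - \frac{-1 + u}{2 \left(-2 + p\right)}$)
$h = \frac{3}{4}$ ($h = \left(-4 + 5\right) \frac{1 - 4 - 0 \left(-4\right)}{2 \left(-2 + 0\right)} = 1 \frac{1 - 4 + 0}{2 \left(-2\right)} = 1 \cdot \frac{1}{2} \left(- \frac{1}{2}\right) \left(-3\right) = 1 \cdot \frac{3}{4} = \frac{3}{4} \approx 0.75$)
$\left(h + E{\left(-4 \right)}\right)^{2} = \left(\frac{3}{4} - 4\right)^{2} = \left(- \frac{13}{4}\right)^{2} = \frac{169}{16}$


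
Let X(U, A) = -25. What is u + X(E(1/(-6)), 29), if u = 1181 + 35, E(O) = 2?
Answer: 1191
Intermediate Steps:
u = 1216
u + X(E(1/(-6)), 29) = 1216 - 25 = 1191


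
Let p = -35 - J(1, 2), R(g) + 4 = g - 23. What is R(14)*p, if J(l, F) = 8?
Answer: 559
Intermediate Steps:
R(g) = -27 + g (R(g) = -4 + (g - 23) = -4 + (-23 + g) = -27 + g)
p = -43 (p = -35 - 1*8 = -35 - 8 = -43)
R(14)*p = (-27 + 14)*(-43) = -13*(-43) = 559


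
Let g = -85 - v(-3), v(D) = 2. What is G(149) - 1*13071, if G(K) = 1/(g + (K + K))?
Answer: -2757980/211 ≈ -13071.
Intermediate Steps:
g = -87 (g = -85 - 1*2 = -85 - 2 = -87)
G(K) = 1/(-87 + 2*K) (G(K) = 1/(-87 + (K + K)) = 1/(-87 + 2*K))
G(149) - 1*13071 = 1/(-87 + 2*149) - 1*13071 = 1/(-87 + 298) - 13071 = 1/211 - 13071 = -2757980/211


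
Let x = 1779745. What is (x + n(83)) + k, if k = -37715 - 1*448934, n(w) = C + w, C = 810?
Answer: 1293989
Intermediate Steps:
n(w) = 810 + w
k = -486649 (k = -37715 - 448934 = -486649)
(x + n(83)) + k = (1779745 + (810 + 83)) - 486649 = (1779745 + 893) - 486649 = 1780638 - 486649 = 1293989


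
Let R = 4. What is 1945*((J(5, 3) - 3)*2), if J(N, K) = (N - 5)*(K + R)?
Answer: -11670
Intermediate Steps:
J(N, K) = (-5 + N)*(4 + K) (J(N, K) = (N - 5)*(K + 4) = (-5 + N)*(4 + K))
1945*((J(5, 3) - 3)*2) = 1945*(((-20 - 5*3 + 4*5 + 3*5) - 3)*2) = 1945*(((-20 - 15 + 20 + 15) - 3)*2) = 1945*((0 - 3)*2) = 1945*(-3*2) = 1945*(-6) = -11670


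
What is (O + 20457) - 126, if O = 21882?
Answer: 42213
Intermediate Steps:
(O + 20457) - 126 = (21882 + 20457) - 126 = 42339 - 126 = 42213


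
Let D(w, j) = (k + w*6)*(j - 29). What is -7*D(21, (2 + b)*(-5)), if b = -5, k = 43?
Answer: 16562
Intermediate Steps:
D(w, j) = (-29 + j)*(43 + 6*w) (D(w, j) = (43 + w*6)*(j - 29) = (43 + 6*w)*(-29 + j) = (-29 + j)*(43 + 6*w))
-7*D(21, (2 + b)*(-5)) = -7*(-1247 - 174*21 + 43*((2 - 5)*(-5)) + 6*((2 - 5)*(-5))*21) = -7*(-1247 - 3654 + 43*(-3*(-5)) + 6*(-3*(-5))*21) = -7*(-1247 - 3654 + 43*15 + 6*15*21) = -7*(-1247 - 3654 + 645 + 1890) = -7*(-2366) = 16562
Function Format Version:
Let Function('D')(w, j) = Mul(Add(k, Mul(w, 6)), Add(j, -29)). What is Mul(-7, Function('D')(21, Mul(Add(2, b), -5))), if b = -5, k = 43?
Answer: 16562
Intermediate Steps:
Function('D')(w, j) = Mul(Add(-29, j), Add(43, Mul(6, w))) (Function('D')(w, j) = Mul(Add(43, Mul(w, 6)), Add(j, -29)) = Mul(Add(43, Mul(6, w)), Add(-29, j)) = Mul(Add(-29, j), Add(43, Mul(6, w))))
Mul(-7, Function('D')(21, Mul(Add(2, b), -5))) = Mul(-7, Add(-1247, Mul(-174, 21), Mul(43, Mul(Add(2, -5), -5)), Mul(6, Mul(Add(2, -5), -5), 21))) = Mul(-7, Add(-1247, -3654, Mul(43, Mul(-3, -5)), Mul(6, Mul(-3, -5), 21))) = Mul(-7, Add(-1247, -3654, Mul(43, 15), Mul(6, 15, 21))) = Mul(-7, Add(-1247, -3654, 645, 1890)) = Mul(-7, -2366) = 16562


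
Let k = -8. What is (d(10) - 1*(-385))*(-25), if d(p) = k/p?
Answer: -9605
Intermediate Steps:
d(p) = -8/p
(d(10) - 1*(-385))*(-25) = (-8/10 - 1*(-385))*(-25) = (-8*⅒ + 385)*(-25) = (-⅘ + 385)*(-25) = (1921/5)*(-25) = -9605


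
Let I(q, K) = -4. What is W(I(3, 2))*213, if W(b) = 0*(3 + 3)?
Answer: 0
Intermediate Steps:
W(b) = 0 (W(b) = 0*6 = 0)
W(I(3, 2))*213 = 0*213 = 0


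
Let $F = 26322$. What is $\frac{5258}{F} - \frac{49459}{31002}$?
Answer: $- \frac{189808547}{136005774} \approx -1.3956$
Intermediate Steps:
$\frac{5258}{F} - \frac{49459}{31002} = \frac{5258}{26322} - \frac{49459}{31002} = 5258 \cdot \frac{1}{26322} - \frac{49459}{31002} = \frac{2629}{13161} - \frac{49459}{31002} = - \frac{189808547}{136005774}$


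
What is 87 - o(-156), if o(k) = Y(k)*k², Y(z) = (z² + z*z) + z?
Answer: -1180685289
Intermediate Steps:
Y(z) = z + 2*z² (Y(z) = (z² + z²) + z = 2*z² + z = z + 2*z²)
o(k) = k³*(1 + 2*k) (o(k) = (k*(1 + 2*k))*k² = k³*(1 + 2*k))
87 - o(-156) = 87 - (-156)³*(1 + 2*(-156)) = 87 - (-3796416)*(1 - 312) = 87 - (-3796416)*(-311) = 87 - 1*1180685376 = 87 - 1180685376 = -1180685289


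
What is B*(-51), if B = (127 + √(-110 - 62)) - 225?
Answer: 4998 - 102*I*√43 ≈ 4998.0 - 668.86*I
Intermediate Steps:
B = -98 + 2*I*√43 (B = (127 + √(-172)) - 225 = (127 + 2*I*√43) - 225 = -98 + 2*I*√43 ≈ -98.0 + 13.115*I)
B*(-51) = (-98 + 2*I*√43)*(-51) = 4998 - 102*I*√43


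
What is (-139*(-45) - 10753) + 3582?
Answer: -916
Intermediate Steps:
(-139*(-45) - 10753) + 3582 = (6255 - 10753) + 3582 = -4498 + 3582 = -916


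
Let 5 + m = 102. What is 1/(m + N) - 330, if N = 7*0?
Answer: -32009/97 ≈ -329.99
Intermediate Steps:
m = 97 (m = -5 + 102 = 97)
N = 0
1/(m + N) - 330 = 1/(97 + 0) - 330 = 1/97 - 330 = -32009/97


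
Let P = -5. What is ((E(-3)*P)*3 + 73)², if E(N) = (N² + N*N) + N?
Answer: 23104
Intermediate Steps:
E(N) = N + 2*N² (E(N) = (N² + N²) + N = 2*N² + N = N + 2*N²)
((E(-3)*P)*3 + 73)² = ((-3*(1 + 2*(-3))*(-5))*3 + 73)² = ((-3*(1 - 6)*(-5))*3 + 73)² = ((-3*(-5)*(-5))*3 + 73)² = ((15*(-5))*3 + 73)² = (-75*3 + 73)² = (-225 + 73)² = (-152)² = 23104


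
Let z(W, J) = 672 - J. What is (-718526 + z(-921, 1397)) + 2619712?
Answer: 1900461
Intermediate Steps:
(-718526 + z(-921, 1397)) + 2619712 = (-718526 + (672 - 1*1397)) + 2619712 = (-718526 + (672 - 1397)) + 2619712 = (-718526 - 725) + 2619712 = -719251 + 2619712 = 1900461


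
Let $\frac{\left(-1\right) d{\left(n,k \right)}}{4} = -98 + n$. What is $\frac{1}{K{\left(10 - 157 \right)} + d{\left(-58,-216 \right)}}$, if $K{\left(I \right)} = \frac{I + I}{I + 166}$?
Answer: $\frac{19}{11562} \approx 0.0016433$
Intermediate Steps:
$d{\left(n,k \right)} = 392 - 4 n$ ($d{\left(n,k \right)} = - 4 \left(-98 + n\right) = 392 - 4 n$)
$K{\left(I \right)} = \frac{2 I}{166 + I}$
$\frac{1}{K{\left(10 - 157 \right)} + d{\left(-58,-216 \right)}} = \frac{1}{\frac{2 \left(10 - 157\right)}{166 + \left(10 - 157\right)} + \left(392 - -232\right)} = \frac{1}{\frac{2 \left(10 - 157\right)}{166 + \left(10 - 157\right)} + \left(392 + 232\right)} = \frac{1}{2 \left(-147\right) \frac{1}{166 - 147} + 624} = \frac{1}{2 \left(-147\right) \frac{1}{19} + 624} = \frac{1}{- \frac{294}{19} + 624} = \frac{1}{\frac{11562}{19}} = \frac{19}{11562}$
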